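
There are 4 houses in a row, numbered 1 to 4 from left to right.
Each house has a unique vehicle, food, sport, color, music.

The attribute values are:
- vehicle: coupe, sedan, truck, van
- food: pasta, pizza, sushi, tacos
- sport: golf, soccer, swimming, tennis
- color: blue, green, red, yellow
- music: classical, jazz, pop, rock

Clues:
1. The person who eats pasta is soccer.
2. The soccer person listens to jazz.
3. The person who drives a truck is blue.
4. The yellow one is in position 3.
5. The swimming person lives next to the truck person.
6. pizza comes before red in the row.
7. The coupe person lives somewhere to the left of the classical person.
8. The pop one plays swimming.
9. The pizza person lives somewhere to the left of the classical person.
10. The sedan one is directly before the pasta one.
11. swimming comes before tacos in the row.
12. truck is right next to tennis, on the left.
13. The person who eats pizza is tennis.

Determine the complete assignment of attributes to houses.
Solution:

House | Vehicle | Food | Sport | Color | Music
----------------------------------------------
  1   | sedan | sushi | swimming | green | pop
  2   | truck | pasta | soccer | blue | jazz
  3   | coupe | pizza | tennis | yellow | rock
  4   | van | tacos | golf | red | classical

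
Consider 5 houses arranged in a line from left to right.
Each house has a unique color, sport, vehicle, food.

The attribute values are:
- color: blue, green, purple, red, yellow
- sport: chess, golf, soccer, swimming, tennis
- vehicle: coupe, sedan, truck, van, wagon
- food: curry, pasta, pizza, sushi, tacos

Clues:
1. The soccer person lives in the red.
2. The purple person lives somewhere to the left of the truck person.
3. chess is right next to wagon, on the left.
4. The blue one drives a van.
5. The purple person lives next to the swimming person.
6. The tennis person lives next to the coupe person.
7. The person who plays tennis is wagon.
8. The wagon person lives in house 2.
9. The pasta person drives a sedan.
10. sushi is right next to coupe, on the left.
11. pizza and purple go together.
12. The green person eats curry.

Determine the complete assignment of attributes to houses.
Solution:

House | Color | Sport | Vehicle | Food
--------------------------------------
  1   | blue | chess | van | tacos
  2   | yellow | tennis | wagon | sushi
  3   | purple | golf | coupe | pizza
  4   | green | swimming | truck | curry
  5   | red | soccer | sedan | pasta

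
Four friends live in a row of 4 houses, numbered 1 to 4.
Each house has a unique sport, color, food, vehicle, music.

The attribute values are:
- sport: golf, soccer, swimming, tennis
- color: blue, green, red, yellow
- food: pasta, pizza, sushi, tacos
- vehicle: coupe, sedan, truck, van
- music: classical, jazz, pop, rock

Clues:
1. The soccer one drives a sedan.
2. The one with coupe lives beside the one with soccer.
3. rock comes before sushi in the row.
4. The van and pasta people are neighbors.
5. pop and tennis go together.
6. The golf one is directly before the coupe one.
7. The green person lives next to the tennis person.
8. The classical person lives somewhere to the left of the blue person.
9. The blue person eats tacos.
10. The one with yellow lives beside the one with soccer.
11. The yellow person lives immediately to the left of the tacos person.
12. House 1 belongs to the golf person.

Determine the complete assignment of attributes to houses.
Solution:

House | Sport | Color | Food | Vehicle | Music
----------------------------------------------
  1   | golf | green | pizza | van | classical
  2   | tennis | yellow | pasta | coupe | pop
  3   | soccer | blue | tacos | sedan | rock
  4   | swimming | red | sushi | truck | jazz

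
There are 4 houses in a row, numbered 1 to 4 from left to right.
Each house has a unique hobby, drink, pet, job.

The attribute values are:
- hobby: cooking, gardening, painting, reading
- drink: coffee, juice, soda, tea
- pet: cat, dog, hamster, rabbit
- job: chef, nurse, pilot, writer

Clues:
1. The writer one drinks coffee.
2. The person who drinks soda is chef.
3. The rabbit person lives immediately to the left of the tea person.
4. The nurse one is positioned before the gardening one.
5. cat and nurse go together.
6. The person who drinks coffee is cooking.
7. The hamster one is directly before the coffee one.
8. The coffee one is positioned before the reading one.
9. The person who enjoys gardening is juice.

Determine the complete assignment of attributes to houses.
Solution:

House | Hobby | Drink | Pet | Job
---------------------------------
  1   | painting | soda | hamster | chef
  2   | cooking | coffee | rabbit | writer
  3   | reading | tea | cat | nurse
  4   | gardening | juice | dog | pilot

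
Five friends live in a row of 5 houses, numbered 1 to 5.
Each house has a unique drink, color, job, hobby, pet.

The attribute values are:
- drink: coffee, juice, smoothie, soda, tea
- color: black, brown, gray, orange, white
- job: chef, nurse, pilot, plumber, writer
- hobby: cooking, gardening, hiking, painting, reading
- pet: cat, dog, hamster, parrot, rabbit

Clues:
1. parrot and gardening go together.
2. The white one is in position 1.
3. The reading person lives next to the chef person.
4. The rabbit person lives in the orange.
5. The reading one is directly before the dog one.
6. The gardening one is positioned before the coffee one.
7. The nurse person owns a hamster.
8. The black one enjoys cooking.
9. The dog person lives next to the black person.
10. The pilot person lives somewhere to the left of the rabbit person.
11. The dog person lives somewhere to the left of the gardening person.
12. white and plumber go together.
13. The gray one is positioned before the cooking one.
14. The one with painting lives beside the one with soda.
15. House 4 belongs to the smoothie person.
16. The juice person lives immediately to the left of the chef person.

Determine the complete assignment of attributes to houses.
Solution:

House | Drink | Color | Job | Hobby | Pet
-----------------------------------------
  1   | juice | white | plumber | reading | cat
  2   | tea | gray | chef | painting | dog
  3   | soda | black | nurse | cooking | hamster
  4   | smoothie | brown | pilot | gardening | parrot
  5   | coffee | orange | writer | hiking | rabbit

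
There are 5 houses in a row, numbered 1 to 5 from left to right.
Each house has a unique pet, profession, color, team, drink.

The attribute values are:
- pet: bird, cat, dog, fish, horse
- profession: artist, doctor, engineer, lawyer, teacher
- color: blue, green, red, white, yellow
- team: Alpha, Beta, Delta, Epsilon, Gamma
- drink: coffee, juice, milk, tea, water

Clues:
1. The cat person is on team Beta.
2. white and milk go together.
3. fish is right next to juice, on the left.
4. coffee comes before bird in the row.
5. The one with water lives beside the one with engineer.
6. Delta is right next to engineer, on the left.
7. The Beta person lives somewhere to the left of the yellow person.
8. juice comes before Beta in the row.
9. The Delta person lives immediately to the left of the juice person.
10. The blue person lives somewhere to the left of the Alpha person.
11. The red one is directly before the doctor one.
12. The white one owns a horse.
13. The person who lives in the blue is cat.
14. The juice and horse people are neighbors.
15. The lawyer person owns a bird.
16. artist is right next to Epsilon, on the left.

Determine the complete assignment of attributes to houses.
Solution:

House | Pet | Profession | Color | Team | Drink
-----------------------------------------------
  1   | fish | artist | green | Delta | water
  2   | dog | engineer | red | Epsilon | juice
  3   | horse | doctor | white | Gamma | milk
  4   | cat | teacher | blue | Beta | coffee
  5   | bird | lawyer | yellow | Alpha | tea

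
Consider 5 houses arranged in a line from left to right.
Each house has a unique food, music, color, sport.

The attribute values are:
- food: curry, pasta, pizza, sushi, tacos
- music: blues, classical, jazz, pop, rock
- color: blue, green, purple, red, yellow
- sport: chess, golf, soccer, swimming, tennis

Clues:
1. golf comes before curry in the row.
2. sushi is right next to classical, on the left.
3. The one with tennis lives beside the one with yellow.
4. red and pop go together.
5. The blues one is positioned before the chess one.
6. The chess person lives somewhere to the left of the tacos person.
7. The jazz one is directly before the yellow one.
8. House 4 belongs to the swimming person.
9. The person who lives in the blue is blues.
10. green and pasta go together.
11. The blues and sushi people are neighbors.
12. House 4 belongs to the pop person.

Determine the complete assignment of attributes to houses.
Solution:

House | Food | Music | Color | Sport
------------------------------------
  1   | pizza | blues | blue | golf
  2   | sushi | jazz | purple | tennis
  3   | curry | classical | yellow | chess
  4   | tacos | pop | red | swimming
  5   | pasta | rock | green | soccer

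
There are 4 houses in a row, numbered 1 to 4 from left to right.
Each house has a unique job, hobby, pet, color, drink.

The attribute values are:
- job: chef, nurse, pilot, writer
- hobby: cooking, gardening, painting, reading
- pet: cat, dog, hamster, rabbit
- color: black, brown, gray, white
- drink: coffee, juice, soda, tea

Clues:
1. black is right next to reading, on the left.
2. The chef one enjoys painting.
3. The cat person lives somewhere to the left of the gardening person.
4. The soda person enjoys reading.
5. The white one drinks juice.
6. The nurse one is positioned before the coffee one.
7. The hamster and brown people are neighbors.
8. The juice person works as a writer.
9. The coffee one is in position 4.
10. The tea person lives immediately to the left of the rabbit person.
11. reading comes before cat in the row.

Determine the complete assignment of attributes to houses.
Solution:

House | Job | Hobby | Pet | Color | Drink
-----------------------------------------
  1   | chef | painting | hamster | black | tea
  2   | nurse | reading | rabbit | brown | soda
  3   | writer | cooking | cat | white | juice
  4   | pilot | gardening | dog | gray | coffee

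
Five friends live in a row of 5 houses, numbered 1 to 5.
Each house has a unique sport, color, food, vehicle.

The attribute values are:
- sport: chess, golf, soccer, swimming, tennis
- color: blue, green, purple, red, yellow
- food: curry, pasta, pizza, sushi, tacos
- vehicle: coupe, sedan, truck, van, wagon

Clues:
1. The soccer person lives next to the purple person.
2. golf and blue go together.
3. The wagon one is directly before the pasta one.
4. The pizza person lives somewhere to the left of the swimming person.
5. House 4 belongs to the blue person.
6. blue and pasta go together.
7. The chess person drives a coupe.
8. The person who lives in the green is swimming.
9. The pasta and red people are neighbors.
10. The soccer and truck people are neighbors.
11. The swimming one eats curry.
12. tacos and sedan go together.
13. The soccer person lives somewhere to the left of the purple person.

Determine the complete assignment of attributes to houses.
Solution:

House | Sport | Color | Food | Vehicle
--------------------------------------
  1   | soccer | yellow | tacos | sedan
  2   | tennis | purple | pizza | truck
  3   | swimming | green | curry | wagon
  4   | golf | blue | pasta | van
  5   | chess | red | sushi | coupe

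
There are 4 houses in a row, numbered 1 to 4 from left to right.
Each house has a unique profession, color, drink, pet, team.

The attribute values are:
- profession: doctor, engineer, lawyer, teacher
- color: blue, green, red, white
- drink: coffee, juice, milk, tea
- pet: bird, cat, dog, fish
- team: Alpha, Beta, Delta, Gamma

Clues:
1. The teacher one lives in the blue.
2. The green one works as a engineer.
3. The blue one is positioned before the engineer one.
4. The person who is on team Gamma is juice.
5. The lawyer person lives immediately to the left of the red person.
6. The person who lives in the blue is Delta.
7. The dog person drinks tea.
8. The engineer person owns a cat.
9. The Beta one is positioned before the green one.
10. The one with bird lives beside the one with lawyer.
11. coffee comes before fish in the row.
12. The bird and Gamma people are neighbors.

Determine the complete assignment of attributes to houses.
Solution:

House | Profession | Color | Drink | Pet | Team
-----------------------------------------------
  1   | teacher | blue | coffee | bird | Delta
  2   | lawyer | white | juice | fish | Gamma
  3   | doctor | red | tea | dog | Beta
  4   | engineer | green | milk | cat | Alpha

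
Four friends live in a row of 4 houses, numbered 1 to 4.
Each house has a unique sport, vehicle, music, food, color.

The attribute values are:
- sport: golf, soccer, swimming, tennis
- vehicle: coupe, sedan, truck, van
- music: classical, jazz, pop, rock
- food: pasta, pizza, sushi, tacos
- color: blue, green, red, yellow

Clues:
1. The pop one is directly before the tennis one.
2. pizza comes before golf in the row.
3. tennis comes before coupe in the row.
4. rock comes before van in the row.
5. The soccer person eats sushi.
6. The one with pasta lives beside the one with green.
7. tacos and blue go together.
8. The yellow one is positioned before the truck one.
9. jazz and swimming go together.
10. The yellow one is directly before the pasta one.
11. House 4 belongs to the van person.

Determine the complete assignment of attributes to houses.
Solution:

House | Sport | Vehicle | Music | Food | Color
----------------------------------------------
  1   | soccer | sedan | pop | sushi | yellow
  2   | tennis | truck | rock | pasta | red
  3   | swimming | coupe | jazz | pizza | green
  4   | golf | van | classical | tacos | blue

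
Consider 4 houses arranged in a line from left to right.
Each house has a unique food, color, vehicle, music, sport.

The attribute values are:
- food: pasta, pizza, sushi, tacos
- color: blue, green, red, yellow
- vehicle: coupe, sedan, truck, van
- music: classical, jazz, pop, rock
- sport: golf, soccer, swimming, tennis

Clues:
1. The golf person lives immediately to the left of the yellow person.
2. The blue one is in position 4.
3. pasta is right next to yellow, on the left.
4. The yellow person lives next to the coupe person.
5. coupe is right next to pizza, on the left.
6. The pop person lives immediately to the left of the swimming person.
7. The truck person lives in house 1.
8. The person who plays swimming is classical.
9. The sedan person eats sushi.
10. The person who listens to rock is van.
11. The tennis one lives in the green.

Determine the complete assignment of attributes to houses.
Solution:

House | Food | Color | Vehicle | Music | Sport
----------------------------------------------
  1   | pasta | red | truck | pop | golf
  2   | sushi | yellow | sedan | classical | swimming
  3   | tacos | green | coupe | jazz | tennis
  4   | pizza | blue | van | rock | soccer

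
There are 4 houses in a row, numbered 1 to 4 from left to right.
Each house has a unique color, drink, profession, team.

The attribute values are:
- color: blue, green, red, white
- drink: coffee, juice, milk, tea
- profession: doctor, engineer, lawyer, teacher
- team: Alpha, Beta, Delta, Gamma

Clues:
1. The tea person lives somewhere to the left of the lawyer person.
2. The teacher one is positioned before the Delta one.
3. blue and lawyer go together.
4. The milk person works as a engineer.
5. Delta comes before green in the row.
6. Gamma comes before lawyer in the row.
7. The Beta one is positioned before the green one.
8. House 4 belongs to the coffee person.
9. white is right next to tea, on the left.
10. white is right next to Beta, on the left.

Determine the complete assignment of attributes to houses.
Solution:

House | Color | Drink | Profession | Team
-----------------------------------------
  1   | white | milk | engineer | Gamma
  2   | red | tea | teacher | Beta
  3   | blue | juice | lawyer | Delta
  4   | green | coffee | doctor | Alpha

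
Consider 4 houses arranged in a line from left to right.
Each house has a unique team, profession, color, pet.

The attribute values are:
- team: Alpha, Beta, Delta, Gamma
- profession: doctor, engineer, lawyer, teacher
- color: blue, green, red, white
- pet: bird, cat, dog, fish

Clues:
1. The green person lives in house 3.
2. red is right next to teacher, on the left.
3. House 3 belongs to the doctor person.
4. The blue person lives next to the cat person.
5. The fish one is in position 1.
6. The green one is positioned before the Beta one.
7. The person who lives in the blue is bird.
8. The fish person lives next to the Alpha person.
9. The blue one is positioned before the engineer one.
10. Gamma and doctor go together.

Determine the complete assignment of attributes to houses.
Solution:

House | Team | Profession | Color | Pet
---------------------------------------
  1   | Delta | lawyer | red | fish
  2   | Alpha | teacher | blue | bird
  3   | Gamma | doctor | green | cat
  4   | Beta | engineer | white | dog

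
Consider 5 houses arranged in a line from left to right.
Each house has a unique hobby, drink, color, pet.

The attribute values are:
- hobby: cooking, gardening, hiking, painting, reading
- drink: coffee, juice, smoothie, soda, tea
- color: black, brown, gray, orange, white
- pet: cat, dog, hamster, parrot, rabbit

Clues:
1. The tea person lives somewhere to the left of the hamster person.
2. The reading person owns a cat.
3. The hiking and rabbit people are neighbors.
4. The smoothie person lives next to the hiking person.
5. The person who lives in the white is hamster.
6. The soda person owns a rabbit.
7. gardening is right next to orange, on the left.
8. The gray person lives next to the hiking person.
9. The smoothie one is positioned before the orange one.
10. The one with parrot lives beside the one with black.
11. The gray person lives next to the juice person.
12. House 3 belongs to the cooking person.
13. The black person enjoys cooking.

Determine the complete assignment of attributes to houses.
Solution:

House | Hobby | Drink | Color | Pet
-----------------------------------
  1   | gardening | smoothie | gray | dog
  2   | hiking | juice | orange | parrot
  3   | cooking | soda | black | rabbit
  4   | reading | tea | brown | cat
  5   | painting | coffee | white | hamster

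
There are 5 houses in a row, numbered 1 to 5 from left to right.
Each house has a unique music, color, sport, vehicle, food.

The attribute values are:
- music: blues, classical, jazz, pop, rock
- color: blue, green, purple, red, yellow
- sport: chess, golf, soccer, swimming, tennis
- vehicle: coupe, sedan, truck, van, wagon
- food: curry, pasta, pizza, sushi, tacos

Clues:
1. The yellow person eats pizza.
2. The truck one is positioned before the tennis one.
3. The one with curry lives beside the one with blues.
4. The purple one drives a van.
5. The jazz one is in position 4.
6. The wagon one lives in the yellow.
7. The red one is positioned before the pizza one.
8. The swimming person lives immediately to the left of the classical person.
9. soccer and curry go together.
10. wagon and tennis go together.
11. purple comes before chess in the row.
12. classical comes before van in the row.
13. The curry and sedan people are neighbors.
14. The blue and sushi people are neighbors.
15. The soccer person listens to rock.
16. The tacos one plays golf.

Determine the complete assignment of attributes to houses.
Solution:

House | Music | Color | Sport | Vehicle | Food
----------------------------------------------
  1   | rock | blue | soccer | truck | curry
  2   | blues | red | swimming | sedan | sushi
  3   | classical | yellow | tennis | wagon | pizza
  4   | jazz | purple | golf | van | tacos
  5   | pop | green | chess | coupe | pasta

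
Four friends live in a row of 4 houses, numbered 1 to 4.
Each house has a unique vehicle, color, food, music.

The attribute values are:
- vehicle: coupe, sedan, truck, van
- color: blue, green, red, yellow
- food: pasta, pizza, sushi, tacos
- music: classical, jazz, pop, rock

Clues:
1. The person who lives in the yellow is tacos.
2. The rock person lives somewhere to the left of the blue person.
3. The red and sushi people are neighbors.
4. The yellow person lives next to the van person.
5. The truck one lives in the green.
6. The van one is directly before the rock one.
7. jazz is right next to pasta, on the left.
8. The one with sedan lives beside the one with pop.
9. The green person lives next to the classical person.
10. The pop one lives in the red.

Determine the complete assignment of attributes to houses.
Solution:

House | Vehicle | Color | Food | Music
--------------------------------------
  1   | sedan | yellow | tacos | jazz
  2   | van | red | pasta | pop
  3   | truck | green | sushi | rock
  4   | coupe | blue | pizza | classical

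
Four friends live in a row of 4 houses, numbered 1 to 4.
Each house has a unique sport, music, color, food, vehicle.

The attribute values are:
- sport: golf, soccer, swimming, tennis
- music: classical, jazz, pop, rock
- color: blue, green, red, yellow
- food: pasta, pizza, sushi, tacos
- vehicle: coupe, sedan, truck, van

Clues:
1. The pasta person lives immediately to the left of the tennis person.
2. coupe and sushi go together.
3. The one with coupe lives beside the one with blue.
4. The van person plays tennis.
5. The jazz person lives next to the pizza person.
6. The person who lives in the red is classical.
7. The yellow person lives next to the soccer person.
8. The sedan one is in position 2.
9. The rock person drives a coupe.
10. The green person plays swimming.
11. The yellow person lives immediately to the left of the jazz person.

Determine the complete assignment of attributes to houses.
Solution:

House | Sport | Music | Color | Food | Vehicle
----------------------------------------------
  1   | golf | rock | yellow | sushi | coupe
  2   | soccer | jazz | blue | pasta | sedan
  3   | tennis | classical | red | pizza | van
  4   | swimming | pop | green | tacos | truck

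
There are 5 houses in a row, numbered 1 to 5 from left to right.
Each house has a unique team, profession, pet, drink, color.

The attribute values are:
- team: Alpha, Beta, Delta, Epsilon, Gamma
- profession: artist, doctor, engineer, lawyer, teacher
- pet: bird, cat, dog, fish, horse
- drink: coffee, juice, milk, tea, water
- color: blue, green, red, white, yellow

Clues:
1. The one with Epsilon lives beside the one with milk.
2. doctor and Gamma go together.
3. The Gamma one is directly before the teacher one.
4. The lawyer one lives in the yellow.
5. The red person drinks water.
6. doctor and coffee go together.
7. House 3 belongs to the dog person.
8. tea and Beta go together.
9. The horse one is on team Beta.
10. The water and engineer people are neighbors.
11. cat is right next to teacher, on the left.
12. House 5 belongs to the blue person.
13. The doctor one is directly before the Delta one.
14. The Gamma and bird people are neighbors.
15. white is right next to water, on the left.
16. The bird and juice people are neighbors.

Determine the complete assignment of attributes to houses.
Solution:

House | Team | Profession | Pet | Drink | Color
-----------------------------------------------
  1   | Gamma | doctor | cat | coffee | white
  2   | Delta | teacher | bird | water | red
  3   | Epsilon | engineer | dog | juice | green
  4   | Alpha | lawyer | fish | milk | yellow
  5   | Beta | artist | horse | tea | blue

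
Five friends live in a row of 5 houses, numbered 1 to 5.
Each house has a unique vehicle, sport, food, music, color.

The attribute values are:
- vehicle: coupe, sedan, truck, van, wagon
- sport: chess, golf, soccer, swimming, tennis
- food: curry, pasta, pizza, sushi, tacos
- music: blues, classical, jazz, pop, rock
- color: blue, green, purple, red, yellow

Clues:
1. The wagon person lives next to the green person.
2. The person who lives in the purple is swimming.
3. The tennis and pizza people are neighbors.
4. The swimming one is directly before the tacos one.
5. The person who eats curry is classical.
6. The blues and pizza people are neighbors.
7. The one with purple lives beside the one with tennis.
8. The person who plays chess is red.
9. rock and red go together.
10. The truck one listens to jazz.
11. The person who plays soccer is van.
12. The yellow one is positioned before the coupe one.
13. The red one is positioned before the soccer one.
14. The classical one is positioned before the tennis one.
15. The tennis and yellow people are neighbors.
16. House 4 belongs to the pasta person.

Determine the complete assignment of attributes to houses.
Solution:

House | Vehicle | Sport | Food | Music | Color
----------------------------------------------
  1   | wagon | swimming | curry | classical | purple
  2   | sedan | tennis | tacos | blues | green
  3   | truck | golf | pizza | jazz | yellow
  4   | coupe | chess | pasta | rock | red
  5   | van | soccer | sushi | pop | blue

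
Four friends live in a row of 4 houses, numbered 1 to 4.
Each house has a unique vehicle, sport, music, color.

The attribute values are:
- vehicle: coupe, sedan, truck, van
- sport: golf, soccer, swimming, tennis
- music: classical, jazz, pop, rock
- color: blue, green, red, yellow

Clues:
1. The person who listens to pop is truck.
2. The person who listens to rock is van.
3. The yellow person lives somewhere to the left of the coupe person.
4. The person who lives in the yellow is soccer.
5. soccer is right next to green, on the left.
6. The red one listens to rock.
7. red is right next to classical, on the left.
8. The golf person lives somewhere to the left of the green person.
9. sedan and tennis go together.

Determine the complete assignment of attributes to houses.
Solution:

House | Vehicle | Sport | Music | Color
---------------------------------------
  1   | van | golf | rock | red
  2   | sedan | tennis | classical | blue
  3   | truck | soccer | pop | yellow
  4   | coupe | swimming | jazz | green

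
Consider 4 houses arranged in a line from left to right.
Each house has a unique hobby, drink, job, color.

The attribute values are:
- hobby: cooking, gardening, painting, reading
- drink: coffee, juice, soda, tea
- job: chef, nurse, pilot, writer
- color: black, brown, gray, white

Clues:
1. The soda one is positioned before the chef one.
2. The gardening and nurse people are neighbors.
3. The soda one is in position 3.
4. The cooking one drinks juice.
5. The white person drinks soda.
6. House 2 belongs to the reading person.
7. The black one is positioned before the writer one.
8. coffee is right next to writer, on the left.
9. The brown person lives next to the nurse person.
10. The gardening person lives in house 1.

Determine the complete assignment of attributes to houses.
Solution:

House | Hobby | Drink | Job | Color
-----------------------------------
  1   | gardening | tea | pilot | brown
  2   | reading | coffee | nurse | black
  3   | painting | soda | writer | white
  4   | cooking | juice | chef | gray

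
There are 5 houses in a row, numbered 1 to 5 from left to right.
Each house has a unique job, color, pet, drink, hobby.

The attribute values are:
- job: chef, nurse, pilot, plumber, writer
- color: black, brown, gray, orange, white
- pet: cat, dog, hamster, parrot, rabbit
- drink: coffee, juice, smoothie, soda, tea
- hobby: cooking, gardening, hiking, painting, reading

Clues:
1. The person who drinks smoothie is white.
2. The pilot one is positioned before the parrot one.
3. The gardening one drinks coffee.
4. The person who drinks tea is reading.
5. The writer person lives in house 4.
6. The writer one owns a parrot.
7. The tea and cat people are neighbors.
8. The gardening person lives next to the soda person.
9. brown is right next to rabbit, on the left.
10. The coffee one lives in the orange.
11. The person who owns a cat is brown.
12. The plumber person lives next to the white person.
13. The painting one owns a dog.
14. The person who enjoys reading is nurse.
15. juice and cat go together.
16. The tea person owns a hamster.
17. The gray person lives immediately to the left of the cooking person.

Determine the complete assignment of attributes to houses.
Solution:

House | Job | Color | Pet | Drink | Hobby
-----------------------------------------
  1   | nurse | gray | hamster | tea | reading
  2   | plumber | brown | cat | juice | cooking
  3   | pilot | white | rabbit | smoothie | hiking
  4   | writer | orange | parrot | coffee | gardening
  5   | chef | black | dog | soda | painting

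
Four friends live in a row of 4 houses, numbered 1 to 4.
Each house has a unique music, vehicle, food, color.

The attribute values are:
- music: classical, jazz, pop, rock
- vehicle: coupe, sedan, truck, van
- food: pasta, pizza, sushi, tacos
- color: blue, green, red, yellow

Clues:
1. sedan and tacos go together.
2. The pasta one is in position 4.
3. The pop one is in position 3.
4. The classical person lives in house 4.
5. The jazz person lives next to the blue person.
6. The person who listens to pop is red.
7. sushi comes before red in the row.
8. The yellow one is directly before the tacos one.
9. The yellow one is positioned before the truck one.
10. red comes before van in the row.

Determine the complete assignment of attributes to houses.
Solution:

House | Music | Vehicle | Food | Color
--------------------------------------
  1   | jazz | coupe | sushi | yellow
  2   | rock | sedan | tacos | blue
  3   | pop | truck | pizza | red
  4   | classical | van | pasta | green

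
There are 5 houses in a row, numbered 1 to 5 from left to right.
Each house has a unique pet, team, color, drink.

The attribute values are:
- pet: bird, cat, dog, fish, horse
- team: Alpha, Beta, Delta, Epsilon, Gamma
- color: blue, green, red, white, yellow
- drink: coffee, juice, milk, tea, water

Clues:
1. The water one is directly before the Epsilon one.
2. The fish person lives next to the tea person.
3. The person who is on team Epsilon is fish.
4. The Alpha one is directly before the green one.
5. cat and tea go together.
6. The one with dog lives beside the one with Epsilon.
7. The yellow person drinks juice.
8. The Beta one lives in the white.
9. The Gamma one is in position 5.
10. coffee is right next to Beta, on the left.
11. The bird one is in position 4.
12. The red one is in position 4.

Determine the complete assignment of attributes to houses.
Solution:

House | Pet | Team | Color | Drink
----------------------------------
  1   | dog | Alpha | blue | water
  2   | fish | Epsilon | green | coffee
  3   | cat | Beta | white | tea
  4   | bird | Delta | red | milk
  5   | horse | Gamma | yellow | juice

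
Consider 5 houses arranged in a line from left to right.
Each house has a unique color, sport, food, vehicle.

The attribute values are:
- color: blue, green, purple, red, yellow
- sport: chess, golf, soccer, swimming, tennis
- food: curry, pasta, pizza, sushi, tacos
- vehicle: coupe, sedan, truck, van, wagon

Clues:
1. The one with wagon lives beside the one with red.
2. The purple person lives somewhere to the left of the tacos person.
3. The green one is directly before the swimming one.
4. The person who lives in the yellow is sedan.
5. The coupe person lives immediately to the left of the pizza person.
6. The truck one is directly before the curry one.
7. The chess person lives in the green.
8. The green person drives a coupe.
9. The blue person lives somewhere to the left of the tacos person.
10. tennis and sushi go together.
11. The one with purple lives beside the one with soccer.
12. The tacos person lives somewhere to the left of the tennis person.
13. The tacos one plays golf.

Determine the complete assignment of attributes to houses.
Solution:

House | Color | Sport | Food | Vehicle
--------------------------------------
  1   | green | chess | pasta | coupe
  2   | purple | swimming | pizza | truck
  3   | blue | soccer | curry | wagon
  4   | red | golf | tacos | van
  5   | yellow | tennis | sushi | sedan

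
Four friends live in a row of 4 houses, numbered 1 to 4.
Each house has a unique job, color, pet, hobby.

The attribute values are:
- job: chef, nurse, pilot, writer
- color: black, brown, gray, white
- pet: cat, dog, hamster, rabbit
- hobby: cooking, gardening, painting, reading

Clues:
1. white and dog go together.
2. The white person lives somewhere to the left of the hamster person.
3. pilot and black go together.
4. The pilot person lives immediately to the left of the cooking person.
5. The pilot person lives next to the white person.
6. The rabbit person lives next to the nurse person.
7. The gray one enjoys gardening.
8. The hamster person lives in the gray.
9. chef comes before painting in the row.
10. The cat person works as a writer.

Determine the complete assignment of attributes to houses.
Solution:

House | Job | Color | Pet | Hobby
---------------------------------
  1   | pilot | black | rabbit | reading
  2   | nurse | white | dog | cooking
  3   | chef | gray | hamster | gardening
  4   | writer | brown | cat | painting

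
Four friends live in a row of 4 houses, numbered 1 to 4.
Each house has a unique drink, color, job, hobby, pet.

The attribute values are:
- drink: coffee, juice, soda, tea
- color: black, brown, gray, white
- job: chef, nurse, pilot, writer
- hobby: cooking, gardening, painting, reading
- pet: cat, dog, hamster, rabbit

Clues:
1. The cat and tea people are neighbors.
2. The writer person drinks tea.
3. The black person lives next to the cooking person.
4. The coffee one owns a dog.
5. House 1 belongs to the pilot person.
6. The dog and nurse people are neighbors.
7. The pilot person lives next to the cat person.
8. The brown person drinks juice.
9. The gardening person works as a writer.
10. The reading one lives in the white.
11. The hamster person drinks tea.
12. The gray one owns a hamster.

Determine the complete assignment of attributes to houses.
Solution:

House | Drink | Color | Job | Hobby | Pet
-----------------------------------------
  1   | coffee | black | pilot | painting | dog
  2   | juice | brown | nurse | cooking | cat
  3   | tea | gray | writer | gardening | hamster
  4   | soda | white | chef | reading | rabbit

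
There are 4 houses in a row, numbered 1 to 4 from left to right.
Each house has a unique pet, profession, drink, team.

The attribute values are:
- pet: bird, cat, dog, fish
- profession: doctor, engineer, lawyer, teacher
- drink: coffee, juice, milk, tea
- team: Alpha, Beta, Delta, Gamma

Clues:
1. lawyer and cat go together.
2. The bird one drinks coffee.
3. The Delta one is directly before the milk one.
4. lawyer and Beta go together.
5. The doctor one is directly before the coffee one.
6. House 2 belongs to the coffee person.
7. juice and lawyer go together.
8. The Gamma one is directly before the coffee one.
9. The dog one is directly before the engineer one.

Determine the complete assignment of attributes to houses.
Solution:

House | Pet | Profession | Drink | Team
---------------------------------------
  1   | dog | doctor | tea | Gamma
  2   | bird | engineer | coffee | Delta
  3   | fish | teacher | milk | Alpha
  4   | cat | lawyer | juice | Beta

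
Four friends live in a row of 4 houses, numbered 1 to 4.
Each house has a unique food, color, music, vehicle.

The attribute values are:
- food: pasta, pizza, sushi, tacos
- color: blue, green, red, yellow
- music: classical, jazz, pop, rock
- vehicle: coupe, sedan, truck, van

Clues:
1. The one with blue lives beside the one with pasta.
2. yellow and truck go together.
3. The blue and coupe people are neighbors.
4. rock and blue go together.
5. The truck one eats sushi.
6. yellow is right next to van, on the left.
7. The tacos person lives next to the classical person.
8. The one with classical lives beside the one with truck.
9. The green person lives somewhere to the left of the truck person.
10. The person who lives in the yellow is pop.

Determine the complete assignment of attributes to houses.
Solution:

House | Food | Color | Music | Vehicle
--------------------------------------
  1   | tacos | blue | rock | sedan
  2   | pasta | green | classical | coupe
  3   | sushi | yellow | pop | truck
  4   | pizza | red | jazz | van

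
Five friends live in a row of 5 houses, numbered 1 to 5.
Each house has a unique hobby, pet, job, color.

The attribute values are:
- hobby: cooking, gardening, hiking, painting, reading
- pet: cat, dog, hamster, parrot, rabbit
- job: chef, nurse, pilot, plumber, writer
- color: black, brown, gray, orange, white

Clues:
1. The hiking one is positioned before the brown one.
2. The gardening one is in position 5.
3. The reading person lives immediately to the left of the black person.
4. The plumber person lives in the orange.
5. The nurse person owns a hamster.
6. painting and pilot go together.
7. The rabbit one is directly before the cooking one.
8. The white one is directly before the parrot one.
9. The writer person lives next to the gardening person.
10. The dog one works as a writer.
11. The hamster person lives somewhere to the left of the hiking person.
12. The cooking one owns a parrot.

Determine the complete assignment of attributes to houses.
Solution:

House | Hobby | Pet | Job | Color
---------------------------------
  1   | painting | rabbit | pilot | white
  2   | cooking | parrot | plumber | orange
  3   | reading | hamster | nurse | gray
  4   | hiking | dog | writer | black
  5   | gardening | cat | chef | brown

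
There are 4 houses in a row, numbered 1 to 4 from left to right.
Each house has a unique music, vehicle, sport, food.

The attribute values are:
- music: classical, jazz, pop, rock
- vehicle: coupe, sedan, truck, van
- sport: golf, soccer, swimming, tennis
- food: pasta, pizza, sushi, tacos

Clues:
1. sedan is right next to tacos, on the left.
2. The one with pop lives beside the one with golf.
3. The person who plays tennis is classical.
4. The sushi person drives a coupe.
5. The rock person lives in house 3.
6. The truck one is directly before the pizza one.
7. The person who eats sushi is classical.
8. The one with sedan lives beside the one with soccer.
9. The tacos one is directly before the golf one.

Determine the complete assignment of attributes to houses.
Solution:

House | Music | Vehicle | Sport | Food
--------------------------------------
  1   | jazz | sedan | swimming | pasta
  2   | pop | truck | soccer | tacos
  3   | rock | van | golf | pizza
  4   | classical | coupe | tennis | sushi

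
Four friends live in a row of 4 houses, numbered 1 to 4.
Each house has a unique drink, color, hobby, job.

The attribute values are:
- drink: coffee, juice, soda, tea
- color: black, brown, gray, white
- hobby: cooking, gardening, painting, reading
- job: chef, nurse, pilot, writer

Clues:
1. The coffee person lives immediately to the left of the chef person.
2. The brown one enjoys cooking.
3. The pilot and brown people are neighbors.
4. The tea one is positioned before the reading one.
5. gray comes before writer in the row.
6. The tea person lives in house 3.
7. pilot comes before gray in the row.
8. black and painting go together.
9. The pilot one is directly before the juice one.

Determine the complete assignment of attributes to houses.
Solution:

House | Drink | Color | Hobby | Job
-----------------------------------
  1   | coffee | black | painting | pilot
  2   | juice | brown | cooking | chef
  3   | tea | gray | gardening | nurse
  4   | soda | white | reading | writer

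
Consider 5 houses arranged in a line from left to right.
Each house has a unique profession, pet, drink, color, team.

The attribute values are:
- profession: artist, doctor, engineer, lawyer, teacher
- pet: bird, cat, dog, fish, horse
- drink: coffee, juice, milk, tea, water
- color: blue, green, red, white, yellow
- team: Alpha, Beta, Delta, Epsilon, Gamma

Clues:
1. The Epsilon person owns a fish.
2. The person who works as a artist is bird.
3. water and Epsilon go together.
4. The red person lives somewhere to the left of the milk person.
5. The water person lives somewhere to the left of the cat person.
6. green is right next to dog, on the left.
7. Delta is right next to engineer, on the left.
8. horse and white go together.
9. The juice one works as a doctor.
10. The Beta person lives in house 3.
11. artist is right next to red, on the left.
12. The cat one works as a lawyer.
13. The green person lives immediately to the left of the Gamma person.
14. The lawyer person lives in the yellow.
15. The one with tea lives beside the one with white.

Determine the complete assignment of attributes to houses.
Solution:

House | Profession | Pet | Drink | Color | Team
-----------------------------------------------
  1   | artist | bird | coffee | green | Delta
  2   | engineer | dog | tea | red | Gamma
  3   | doctor | horse | juice | white | Beta
  4   | teacher | fish | water | blue | Epsilon
  5   | lawyer | cat | milk | yellow | Alpha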